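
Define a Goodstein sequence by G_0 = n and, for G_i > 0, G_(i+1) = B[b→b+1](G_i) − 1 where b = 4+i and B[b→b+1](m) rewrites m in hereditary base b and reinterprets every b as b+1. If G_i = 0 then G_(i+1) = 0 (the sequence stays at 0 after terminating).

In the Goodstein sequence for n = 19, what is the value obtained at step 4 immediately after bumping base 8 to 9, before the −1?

70

G_0 = 19. HB_4(19) = 4^2 + 3. Bump = 28. G_1 = 27.
G_1 = 27. HB_5(27) = 5^2 + 2. Bump = 38. G_2 = 37.
G_2 = 37. HB_6(37) = 6^2 + 1. Bump = 50. G_3 = 49.
G_3 = 49. HB_7(49) = 7^2. Bump = 64. G_4 = 63.
G_4 = 63. HB_8(63) = 7·8 + 7. Bump = 70. G_5 = 69.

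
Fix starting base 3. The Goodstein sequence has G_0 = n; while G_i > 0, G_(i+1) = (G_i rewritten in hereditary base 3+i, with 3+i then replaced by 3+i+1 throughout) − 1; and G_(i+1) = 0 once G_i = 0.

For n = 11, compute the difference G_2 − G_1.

8

11 —HB3→ 3^2 + 2 —bump→ 4^2 + 2 = 18 —(−1)→ 17
17 —HB4→ 4^2 + 1 —bump→ 5^2 + 1 = 26 —(−1)→ 25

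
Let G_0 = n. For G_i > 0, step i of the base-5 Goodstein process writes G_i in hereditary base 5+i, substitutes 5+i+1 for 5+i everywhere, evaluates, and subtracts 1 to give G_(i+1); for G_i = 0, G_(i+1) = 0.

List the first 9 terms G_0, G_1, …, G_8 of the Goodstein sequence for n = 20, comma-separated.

G_0=20  [base 5] 4·5  →[5↦6]→  4·6 = 24  −1 ⇒ G_1=23
G_1=23  [base 6] 3·6 + 5  →[6↦7]→  3·7 + 5 = 26  −1 ⇒ G_2=25
G_2=25  [base 7] 3·7 + 4  →[7↦8]→  3·8 + 4 = 28  −1 ⇒ G_3=27
G_3=27  [base 8] 3·8 + 3  →[8↦9]→  3·9 + 3 = 30  −1 ⇒ G_4=29
G_4=29  [base 9] 3·9 + 2  →[9↦10]→  3·10 + 2 = 32  −1 ⇒ G_5=31
G_5=31  [base 10] 3·10 + 1  →[10↦11]→  3·11 + 1 = 34  −1 ⇒ G_6=33
G_6=33  [base 11] 3·11  →[11↦12]→  3·12 = 36  −1 ⇒ G_7=35
G_7=35  [base 12] 2·12 + 11  →[12↦13]→  2·13 + 11 = 37  −1 ⇒ G_8=36

20, 23, 25, 27, 29, 31, 33, 35, 36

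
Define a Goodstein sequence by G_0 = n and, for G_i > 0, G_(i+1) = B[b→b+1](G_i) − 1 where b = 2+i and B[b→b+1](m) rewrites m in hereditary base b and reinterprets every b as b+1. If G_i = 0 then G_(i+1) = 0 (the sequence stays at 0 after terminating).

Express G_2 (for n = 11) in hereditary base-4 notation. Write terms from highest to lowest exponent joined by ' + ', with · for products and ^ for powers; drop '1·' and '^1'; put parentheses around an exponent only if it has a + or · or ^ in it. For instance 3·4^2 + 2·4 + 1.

i=0: 11 = 2^(2 + 1) + 2 + 1 (b=2); 2→3: 3^(3 + 1) + 3 + 1 = 85; 85−1 = 84
i=1: 84 = 3^(3 + 1) + 3 (b=3); 3→4: 4^(4 + 1) + 4 = 1028; 1028−1 = 1027

4^(4 + 1) + 3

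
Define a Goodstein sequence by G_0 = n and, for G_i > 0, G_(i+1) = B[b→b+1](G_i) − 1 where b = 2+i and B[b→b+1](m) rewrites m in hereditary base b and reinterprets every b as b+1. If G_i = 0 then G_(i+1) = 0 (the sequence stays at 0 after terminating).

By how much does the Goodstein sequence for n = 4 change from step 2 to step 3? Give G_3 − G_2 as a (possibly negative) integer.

19

4 —HB2→ 2^2 —bump→ 3^3 = 27 —(−1)→ 26
26 —HB3→ 2·3^2 + 2·3 + 2 —bump→ 2·4^2 + 2·4 + 2 = 42 —(−1)→ 41
41 —HB4→ 2·4^2 + 2·4 + 1 —bump→ 2·5^2 + 2·5 + 1 = 61 —(−1)→ 60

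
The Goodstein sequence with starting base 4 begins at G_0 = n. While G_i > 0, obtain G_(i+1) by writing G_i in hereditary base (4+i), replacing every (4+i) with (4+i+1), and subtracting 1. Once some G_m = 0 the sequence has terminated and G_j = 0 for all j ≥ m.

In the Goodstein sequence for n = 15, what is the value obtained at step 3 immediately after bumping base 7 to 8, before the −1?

24

(0) 15|_4 = 3·4 + 3 ↦ 3·5 + 3|_5 = 18 ⇒ 17
(1) 17|_5 = 3·5 + 2 ↦ 3·6 + 2|_6 = 20 ⇒ 19
(2) 19|_6 = 3·6 + 1 ↦ 3·7 + 1|_7 = 22 ⇒ 21
(3) 21|_7 = 3·7 ↦ 3·8|_8 = 24 ⇒ 23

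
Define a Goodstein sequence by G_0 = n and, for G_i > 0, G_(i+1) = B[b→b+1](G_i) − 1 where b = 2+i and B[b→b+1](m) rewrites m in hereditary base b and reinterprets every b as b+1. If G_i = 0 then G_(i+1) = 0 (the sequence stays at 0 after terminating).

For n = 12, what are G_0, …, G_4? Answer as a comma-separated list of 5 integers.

base 2: 12 = 2^(2 + 1) + 2^2; at 3: 3^(3 + 1) + 3^3 = 108; next = 107
base 3: 107 = 3^(3 + 1) + 2·3^2 + 2·3 + 2; at 4: 4^(4 + 1) + 2·4^2 + 2·4 + 2 = 1066; next = 1065
base 4: 1065 = 4^(4 + 1) + 2·4^2 + 2·4 + 1; at 5: 5^(5 + 1) + 2·5^2 + 2·5 + 1 = 15686; next = 15685
base 5: 15685 = 5^(5 + 1) + 2·5^2 + 2·5; at 6: 6^(6 + 1) + 2·6^2 + 2·6 = 280020; next = 280019

12, 107, 1065, 15685, 280019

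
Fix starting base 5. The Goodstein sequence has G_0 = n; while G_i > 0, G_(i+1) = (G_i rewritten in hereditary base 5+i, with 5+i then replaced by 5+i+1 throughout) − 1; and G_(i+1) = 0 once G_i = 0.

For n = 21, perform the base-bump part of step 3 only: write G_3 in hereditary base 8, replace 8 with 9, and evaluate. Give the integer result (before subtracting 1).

i=0: 21 = 4·5 + 1 (b=5); 5→6: 4·6 + 1 = 25; 25−1 = 24
i=1: 24 = 4·6 (b=6); 6→7: 4·7 = 28; 28−1 = 27
i=2: 27 = 3·7 + 6 (b=7); 7→8: 3·8 + 6 = 30; 30−1 = 29

32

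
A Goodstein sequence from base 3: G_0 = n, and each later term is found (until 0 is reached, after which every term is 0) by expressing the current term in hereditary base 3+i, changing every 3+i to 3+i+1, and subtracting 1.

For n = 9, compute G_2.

G_0=9  [base 3] 3^2  →[3↦4]→  4^2 = 16  −1 ⇒ G_1=15
G_1=15  [base 4] 3·4 + 3  →[4↦5]→  3·5 + 3 = 18  −1 ⇒ G_2=17
G_2=17  [base 5] 3·5 + 2  →[5↦6]→  3·6 + 2 = 20  −1 ⇒ G_3=19

17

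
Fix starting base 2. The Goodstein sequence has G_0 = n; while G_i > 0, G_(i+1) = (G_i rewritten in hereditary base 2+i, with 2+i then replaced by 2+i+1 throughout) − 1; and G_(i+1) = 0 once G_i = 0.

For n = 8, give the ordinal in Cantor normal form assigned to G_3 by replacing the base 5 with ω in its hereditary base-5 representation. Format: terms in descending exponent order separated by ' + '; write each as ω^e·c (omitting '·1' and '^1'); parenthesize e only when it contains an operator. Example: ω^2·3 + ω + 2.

ω^ω·2 + ω^2·2 + ω·2

8 —HB2→ 2^(2 + 1) —bump→ 3^(3 + 1) = 81 —(−1)→ 80
80 —HB3→ 2·3^3 + 2·3^2 + 2·3 + 2 —bump→ 2·4^4 + 2·4^2 + 2·4 + 2 = 554 —(−1)→ 553
553 —HB4→ 2·4^4 + 2·4^2 + 2·4 + 1 —bump→ 2·5^5 + 2·5^2 + 2·5 + 1 = 6311 —(−1)→ 6310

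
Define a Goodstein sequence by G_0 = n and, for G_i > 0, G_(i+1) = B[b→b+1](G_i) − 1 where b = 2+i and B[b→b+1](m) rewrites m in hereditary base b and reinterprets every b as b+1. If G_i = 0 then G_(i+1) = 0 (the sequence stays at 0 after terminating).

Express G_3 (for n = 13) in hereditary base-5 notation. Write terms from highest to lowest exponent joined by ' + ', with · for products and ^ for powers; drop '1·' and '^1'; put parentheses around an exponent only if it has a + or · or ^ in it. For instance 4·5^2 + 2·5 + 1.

5^(5 + 1) + 3·5^3 + 3·5^2 + 3·5 + 2

(0) 13|_2 = 2^(2 + 1) + 2^2 + 1 ↦ 3^(3 + 1) + 3^3 + 1|_3 = 109 ⇒ 108
(1) 108|_3 = 3^(3 + 1) + 3^3 ↦ 4^(4 + 1) + 4^4|_4 = 1280 ⇒ 1279
(2) 1279|_4 = 4^(4 + 1) + 3·4^3 + 3·4^2 + 3·4 + 3 ↦ 5^(5 + 1) + 3·5^3 + 3·5^2 + 3·5 + 3|_5 = 16093 ⇒ 16092
(3) 16092|_5 = 5^(5 + 1) + 3·5^3 + 3·5^2 + 3·5 + 2 ↦ 6^(6 + 1) + 3·6^3 + 3·6^2 + 3·6 + 2|_6 = 280712 ⇒ 280711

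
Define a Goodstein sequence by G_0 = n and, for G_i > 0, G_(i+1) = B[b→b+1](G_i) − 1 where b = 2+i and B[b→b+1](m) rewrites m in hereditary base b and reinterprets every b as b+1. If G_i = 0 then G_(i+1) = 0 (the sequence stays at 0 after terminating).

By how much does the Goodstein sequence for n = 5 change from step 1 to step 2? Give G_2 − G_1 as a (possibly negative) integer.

i=0: 5 = 2^2 + 1 (b=2); 2→3: 3^3 + 1 = 28; 28−1 = 27
i=1: 27 = 3^3 (b=3); 3→4: 4^4 = 256; 256−1 = 255

228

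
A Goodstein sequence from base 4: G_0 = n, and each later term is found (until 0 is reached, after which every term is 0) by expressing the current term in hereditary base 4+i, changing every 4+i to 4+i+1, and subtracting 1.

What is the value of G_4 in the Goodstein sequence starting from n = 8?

(0) 8|_4 = 2·4 ↦ 2·5|_5 = 10 ⇒ 9
(1) 9|_5 = 5 + 4 ↦ 6 + 4|_6 = 10 ⇒ 9
(2) 9|_6 = 6 + 3 ↦ 7 + 3|_7 = 10 ⇒ 9
(3) 9|_7 = 7 + 2 ↦ 8 + 2|_8 = 10 ⇒ 9
(4) 9|_8 = 8 + 1 ↦ 9 + 1|_9 = 10 ⇒ 9

9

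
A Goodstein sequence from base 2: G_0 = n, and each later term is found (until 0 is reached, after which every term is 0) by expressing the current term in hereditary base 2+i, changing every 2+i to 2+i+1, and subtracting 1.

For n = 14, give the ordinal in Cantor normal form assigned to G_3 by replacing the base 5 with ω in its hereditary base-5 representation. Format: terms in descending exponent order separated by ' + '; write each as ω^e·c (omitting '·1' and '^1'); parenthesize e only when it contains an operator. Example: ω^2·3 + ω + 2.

i=0: 14 = 2^(2 + 1) + 2^2 + 2 (b=2); 2→3: 3^(3 + 1) + 3^3 + 3 = 111; 111−1 = 110
i=1: 110 = 3^(3 + 1) + 3^3 + 2 (b=3); 3→4: 4^(4 + 1) + 4^4 + 2 = 1282; 1282−1 = 1281
i=2: 1281 = 4^(4 + 1) + 4^4 + 1 (b=4); 4→5: 5^(5 + 1) + 5^5 + 1 = 18751; 18751−1 = 18750
i=3: 18750 = 5^(5 + 1) + 5^5 (b=5); 5→6: 6^(6 + 1) + 6^6 = 326592; 326592−1 = 326591

ω^(ω + 1) + ω^ω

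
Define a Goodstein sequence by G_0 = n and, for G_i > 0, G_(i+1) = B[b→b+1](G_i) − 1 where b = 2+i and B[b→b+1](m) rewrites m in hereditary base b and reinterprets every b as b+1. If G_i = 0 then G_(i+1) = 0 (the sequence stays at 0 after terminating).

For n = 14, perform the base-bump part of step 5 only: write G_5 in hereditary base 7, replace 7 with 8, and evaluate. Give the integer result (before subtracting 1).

step 0: 14 = 2^(2 + 1) + 2^2 + 2; sub 3 for 2: 3^(3 + 1) + 3^3 + 3; = 111; G_1 = 111−1 = 110
step 1: 110 = 3^(3 + 1) + 3^3 + 2; sub 4 for 3: 4^(4 + 1) + 4^4 + 2; = 1282; G_2 = 1282−1 = 1281
step 2: 1281 = 4^(4 + 1) + 4^4 + 1; sub 5 for 4: 5^(5 + 1) + 5^5 + 1; = 18751; G_3 = 18751−1 = 18750
step 3: 18750 = 5^(5 + 1) + 5^5; sub 6 for 5: 6^(6 + 1) + 6^6; = 326592; G_4 = 326592−1 = 326591
step 4: 326591 = 6^(6 + 1) + 5·6^5 + 5·6^4 + 5·6^3 + 5·6^2 + 5·6 + 5; sub 7 for 6: 7^(7 + 1) + 5·7^5 + 5·7^4 + 5·7^3 + 5·7^2 + 5·7 + 5; = 5862841; G_5 = 5862841−1 = 5862840

134404972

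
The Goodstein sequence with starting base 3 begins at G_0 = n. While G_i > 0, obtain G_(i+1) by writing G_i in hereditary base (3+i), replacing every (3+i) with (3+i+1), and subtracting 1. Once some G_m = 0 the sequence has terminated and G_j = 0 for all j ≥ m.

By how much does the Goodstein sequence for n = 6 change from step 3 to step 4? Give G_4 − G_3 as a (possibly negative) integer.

0

i=0: 6 = 2·3 (b=3); 3→4: 2·4 = 8; 8−1 = 7
i=1: 7 = 4 + 3 (b=4); 4→5: 5 + 3 = 8; 8−1 = 7
i=2: 7 = 5 + 2 (b=5); 5→6: 6 + 2 = 8; 8−1 = 7
i=3: 7 = 6 + 1 (b=6); 6→7: 7 + 1 = 8; 8−1 = 7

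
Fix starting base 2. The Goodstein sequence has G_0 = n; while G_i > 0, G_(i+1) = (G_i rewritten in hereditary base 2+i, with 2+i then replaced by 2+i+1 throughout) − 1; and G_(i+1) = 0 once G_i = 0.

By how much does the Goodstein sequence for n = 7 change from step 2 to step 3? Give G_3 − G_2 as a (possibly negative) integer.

2868

G_0 = 7. HB_2(7) = 2^2 + 2 + 1. Bump = 31. G_1 = 30.
G_1 = 30. HB_3(30) = 3^3 + 3. Bump = 260. G_2 = 259.
G_2 = 259. HB_4(259) = 4^4 + 3. Bump = 3128. G_3 = 3127.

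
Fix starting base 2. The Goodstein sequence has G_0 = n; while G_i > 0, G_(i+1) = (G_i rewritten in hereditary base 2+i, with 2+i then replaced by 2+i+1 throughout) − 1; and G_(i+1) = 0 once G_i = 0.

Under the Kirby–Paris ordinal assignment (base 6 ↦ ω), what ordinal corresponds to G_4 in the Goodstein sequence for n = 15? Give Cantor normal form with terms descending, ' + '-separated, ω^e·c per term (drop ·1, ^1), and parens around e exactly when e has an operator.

i=0: 15 = 2^(2 + 1) + 2^2 + 2 + 1 (b=2); 2→3: 3^(3 + 1) + 3^3 + 3 + 1 = 112; 112−1 = 111
i=1: 111 = 3^(3 + 1) + 3^3 + 3 (b=3); 3→4: 4^(4 + 1) + 4^4 + 4 = 1284; 1284−1 = 1283
i=2: 1283 = 4^(4 + 1) + 4^4 + 3 (b=4); 4→5: 5^(5 + 1) + 5^5 + 3 = 18753; 18753−1 = 18752
i=3: 18752 = 5^(5 + 1) + 5^5 + 2 (b=5); 5→6: 6^(6 + 1) + 6^6 + 2 = 326594; 326594−1 = 326593
i=4: 326593 = 6^(6 + 1) + 6^6 + 1 (b=6); 6→7: 7^(7 + 1) + 7^7 + 1 = 6588345; 6588345−1 = 6588344

ω^(ω + 1) + ω^ω + 1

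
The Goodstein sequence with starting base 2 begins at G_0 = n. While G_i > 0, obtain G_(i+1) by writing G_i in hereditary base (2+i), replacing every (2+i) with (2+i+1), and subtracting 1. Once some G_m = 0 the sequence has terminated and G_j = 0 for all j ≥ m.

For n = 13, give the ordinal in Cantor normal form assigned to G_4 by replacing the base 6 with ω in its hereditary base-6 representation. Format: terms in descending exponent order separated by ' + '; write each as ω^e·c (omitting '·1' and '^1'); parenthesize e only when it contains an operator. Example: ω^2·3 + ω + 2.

ω^(ω + 1) + ω^3·3 + ω^2·3 + ω·3 + 1

step 0: 13 = 2^(2 + 1) + 2^2 + 1; sub 3 for 2: 3^(3 + 1) + 3^3 + 1; = 109; G_1 = 109−1 = 108
step 1: 108 = 3^(3 + 1) + 3^3; sub 4 for 3: 4^(4 + 1) + 4^4; = 1280; G_2 = 1280−1 = 1279
step 2: 1279 = 4^(4 + 1) + 3·4^3 + 3·4^2 + 3·4 + 3; sub 5 for 4: 5^(5 + 1) + 3·5^3 + 3·5^2 + 3·5 + 3; = 16093; G_3 = 16093−1 = 16092
step 3: 16092 = 5^(5 + 1) + 3·5^3 + 3·5^2 + 3·5 + 2; sub 6 for 5: 6^(6 + 1) + 3·6^3 + 3·6^2 + 3·6 + 2; = 280712; G_4 = 280712−1 = 280711
step 4: 280711 = 6^(6 + 1) + 3·6^3 + 3·6^2 + 3·6 + 1; sub 7 for 6: 7^(7 + 1) + 3·7^3 + 3·7^2 + 3·7 + 1; = 5765999; G_5 = 5765999−1 = 5765998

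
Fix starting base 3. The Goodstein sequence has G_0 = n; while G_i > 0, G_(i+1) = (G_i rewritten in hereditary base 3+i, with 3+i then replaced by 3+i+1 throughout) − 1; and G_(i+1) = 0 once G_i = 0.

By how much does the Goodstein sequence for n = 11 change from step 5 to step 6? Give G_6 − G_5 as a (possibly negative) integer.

4

base 3: 11 = 3^2 + 2; at 4: 4^2 + 2 = 18; next = 17
base 4: 17 = 4^2 + 1; at 5: 5^2 + 1 = 26; next = 25
base 5: 25 = 5^2; at 6: 6^2 = 36; next = 35
base 6: 35 = 5·6 + 5; at 7: 5·7 + 5 = 40; next = 39
base 7: 39 = 5·7 + 4; at 8: 5·8 + 4 = 44; next = 43
base 8: 43 = 5·8 + 3; at 9: 5·9 + 3 = 48; next = 47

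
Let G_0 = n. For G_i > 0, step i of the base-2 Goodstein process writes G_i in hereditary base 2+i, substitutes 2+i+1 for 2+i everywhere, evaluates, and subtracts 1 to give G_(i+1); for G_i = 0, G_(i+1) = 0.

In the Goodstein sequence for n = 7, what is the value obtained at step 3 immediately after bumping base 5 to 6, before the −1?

(0) 7|_2 = 2^2 + 2 + 1 ↦ 3^3 + 3 + 1|_3 = 31 ⇒ 30
(1) 30|_3 = 3^3 + 3 ↦ 4^4 + 4|_4 = 260 ⇒ 259
(2) 259|_4 = 4^4 + 3 ↦ 5^5 + 3|_5 = 3128 ⇒ 3127
(3) 3127|_5 = 5^5 + 2 ↦ 6^6 + 2|_6 = 46658 ⇒ 46657

46658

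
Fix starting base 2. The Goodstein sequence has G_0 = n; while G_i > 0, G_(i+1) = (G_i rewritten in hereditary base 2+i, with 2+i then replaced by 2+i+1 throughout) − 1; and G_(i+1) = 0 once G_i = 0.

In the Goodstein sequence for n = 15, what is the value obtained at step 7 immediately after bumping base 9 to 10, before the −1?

step 0: 15 = 2^(2 + 1) + 2^2 + 2 + 1; sub 3 for 2: 3^(3 + 1) + 3^3 + 3 + 1; = 112; G_1 = 112−1 = 111
step 1: 111 = 3^(3 + 1) + 3^3 + 3; sub 4 for 3: 4^(4 + 1) + 4^4 + 4; = 1284; G_2 = 1284−1 = 1283
step 2: 1283 = 4^(4 + 1) + 4^4 + 3; sub 5 for 4: 5^(5 + 1) + 5^5 + 3; = 18753; G_3 = 18753−1 = 18752
step 3: 18752 = 5^(5 + 1) + 5^5 + 2; sub 6 for 5: 6^(6 + 1) + 6^6 + 2; = 326594; G_4 = 326594−1 = 326593
step 4: 326593 = 6^(6 + 1) + 6^6 + 1; sub 7 for 6: 7^(7 + 1) + 7^7 + 1; = 6588345; G_5 = 6588345−1 = 6588344
step 5: 6588344 = 7^(7 + 1) + 7^7; sub 8 for 7: 8^(8 + 1) + 8^8; = 150994944; G_6 = 150994944−1 = 150994943
step 6: 150994943 = 8^(8 + 1) + 7·8^7 + 7·8^6 + 7·8^5 + 7·8^4 + 7·8^3 + 7·8^2 + 7·8 + 7; sub 9 for 8: 9^(9 + 1) + 7·9^7 + 7·9^6 + 7·9^5 + 7·9^4 + 7·9^3 + 7·9^2 + 7·9 + 7; = 3524450281; G_7 = 3524450281−1 = 3524450280
step 7: 3524450280 = 9^(9 + 1) + 7·9^7 + 7·9^6 + 7·9^5 + 7·9^4 + 7·9^3 + 7·9^2 + 7·9 + 6; sub 10 for 9: 10^(10 + 1) + 7·10^7 + 7·10^6 + 7·10^5 + 7·10^4 + 7·10^3 + 7·10^2 + 7·10 + 6; = 100077777776; G_8 = 100077777776−1 = 100077777775

100077777776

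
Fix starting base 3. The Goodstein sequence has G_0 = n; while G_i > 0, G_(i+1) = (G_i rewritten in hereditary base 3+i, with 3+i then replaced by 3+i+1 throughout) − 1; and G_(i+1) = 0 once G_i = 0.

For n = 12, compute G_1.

(0) 12|_3 = 3^2 + 3 ↦ 4^2 + 4|_4 = 20 ⇒ 19
(1) 19|_4 = 4^2 + 3 ↦ 5^2 + 3|_5 = 28 ⇒ 27

19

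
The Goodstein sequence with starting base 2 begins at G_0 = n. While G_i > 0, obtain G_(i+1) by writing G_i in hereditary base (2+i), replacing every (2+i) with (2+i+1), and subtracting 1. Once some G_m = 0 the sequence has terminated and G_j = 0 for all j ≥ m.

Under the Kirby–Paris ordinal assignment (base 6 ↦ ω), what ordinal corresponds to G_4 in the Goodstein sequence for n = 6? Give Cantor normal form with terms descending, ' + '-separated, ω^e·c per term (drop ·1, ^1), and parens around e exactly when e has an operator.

(0) 6|_2 = 2^2 + 2 ↦ 3^3 + 3|_3 = 30 ⇒ 29
(1) 29|_3 = 3^3 + 2 ↦ 4^4 + 2|_4 = 258 ⇒ 257
(2) 257|_4 = 4^4 + 1 ↦ 5^5 + 1|_5 = 3126 ⇒ 3125
(3) 3125|_5 = 5^5 ↦ 6^6|_6 = 46656 ⇒ 46655
(4) 46655|_6 = 5·6^5 + 5·6^4 + 5·6^3 + 5·6^2 + 5·6 + 5 ↦ 5·7^5 + 5·7^4 + 5·7^3 + 5·7^2 + 5·7 + 5|_7 = 98040 ⇒ 98039

ω^5·5 + ω^4·5 + ω^3·5 + ω^2·5 + ω·5 + 5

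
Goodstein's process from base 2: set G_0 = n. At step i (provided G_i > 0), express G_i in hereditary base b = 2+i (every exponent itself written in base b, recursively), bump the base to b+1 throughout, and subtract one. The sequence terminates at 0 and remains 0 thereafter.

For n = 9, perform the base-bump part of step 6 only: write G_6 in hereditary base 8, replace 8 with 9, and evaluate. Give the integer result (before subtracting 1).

1162263922

i=0: 9 = 2^(2 + 1) + 1 (b=2); 2→3: 3^(3 + 1) + 1 = 82; 82−1 = 81
i=1: 81 = 3^(3 + 1) (b=3); 3→4: 4^(4 + 1) = 1024; 1024−1 = 1023
i=2: 1023 = 3·4^4 + 3·4^3 + 3·4^2 + 3·4 + 3 (b=4); 4→5: 3·5^5 + 3·5^3 + 3·5^2 + 3·5 + 3 = 9843; 9843−1 = 9842
i=3: 9842 = 3·5^5 + 3·5^3 + 3·5^2 + 3·5 + 2 (b=5); 5→6: 3·6^6 + 3·6^3 + 3·6^2 + 3·6 + 2 = 140744; 140744−1 = 140743
i=4: 140743 = 3·6^6 + 3·6^3 + 3·6^2 + 3·6 + 1 (b=6); 6→7: 3·7^7 + 3·7^3 + 3·7^2 + 3·7 + 1 = 2471827; 2471827−1 = 2471826
i=5: 2471826 = 3·7^7 + 3·7^3 + 3·7^2 + 3·7 (b=7); 7→8: 3·8^8 + 3·8^3 + 3·8^2 + 3·8 = 50333400; 50333400−1 = 50333399
i=6: 50333399 = 3·8^8 + 3·8^3 + 3·8^2 + 2·8 + 7 (b=8); 8→9: 3·9^9 + 3·9^3 + 3·9^2 + 2·9 + 7 = 1162263922; 1162263922−1 = 1162263921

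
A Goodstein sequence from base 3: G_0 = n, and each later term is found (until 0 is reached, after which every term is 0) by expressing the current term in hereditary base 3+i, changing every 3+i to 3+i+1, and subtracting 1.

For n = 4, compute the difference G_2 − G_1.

G_0 = 4. HB_3(4) = 3 + 1. Bump = 5. G_1 = 4.
G_1 = 4. HB_4(4) = 4. Bump = 5. G_2 = 4.

0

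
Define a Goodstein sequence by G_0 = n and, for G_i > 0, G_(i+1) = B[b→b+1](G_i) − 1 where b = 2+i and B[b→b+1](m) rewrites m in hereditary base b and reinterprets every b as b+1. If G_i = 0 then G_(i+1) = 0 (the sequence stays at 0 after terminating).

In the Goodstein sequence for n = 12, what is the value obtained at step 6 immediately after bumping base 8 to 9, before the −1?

i=0: 12 = 2^(2 + 1) + 2^2 (b=2); 2→3: 3^(3 + 1) + 3^3 = 108; 108−1 = 107
i=1: 107 = 3^(3 + 1) + 2·3^2 + 2·3 + 2 (b=3); 3→4: 4^(4 + 1) + 2·4^2 + 2·4 + 2 = 1066; 1066−1 = 1065
i=2: 1065 = 4^(4 + 1) + 2·4^2 + 2·4 + 1 (b=4); 4→5: 5^(5 + 1) + 2·5^2 + 2·5 + 1 = 15686; 15686−1 = 15685
i=3: 15685 = 5^(5 + 1) + 2·5^2 + 2·5 (b=5); 5→6: 6^(6 + 1) + 2·6^2 + 2·6 = 280020; 280020−1 = 280019
i=4: 280019 = 6^(6 + 1) + 2·6^2 + 6 + 5 (b=6); 6→7: 7^(7 + 1) + 2·7^2 + 7 + 5 = 5764911; 5764911−1 = 5764910
i=5: 5764910 = 7^(7 + 1) + 2·7^2 + 7 + 4 (b=7); 7→8: 8^(8 + 1) + 2·8^2 + 8 + 4 = 134217868; 134217868−1 = 134217867
i=6: 134217867 = 8^(8 + 1) + 2·8^2 + 8 + 3 (b=8); 8→9: 9^(9 + 1) + 2·9^2 + 9 + 3 = 3486784575; 3486784575−1 = 3486784574

3486784575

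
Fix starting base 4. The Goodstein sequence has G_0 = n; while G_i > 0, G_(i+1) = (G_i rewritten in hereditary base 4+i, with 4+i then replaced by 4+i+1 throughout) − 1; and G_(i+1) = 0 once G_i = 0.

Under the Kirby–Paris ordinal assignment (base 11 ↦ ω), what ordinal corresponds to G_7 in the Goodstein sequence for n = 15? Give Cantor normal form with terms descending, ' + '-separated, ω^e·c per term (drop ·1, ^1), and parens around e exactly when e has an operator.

[0] 15 ≡ 3·4 + 3 (base 4). Lift 5: 18. −1: 17.
[1] 17 ≡ 3·5 + 2 (base 5). Lift 6: 20. −1: 19.
[2] 19 ≡ 3·6 + 1 (base 6). Lift 7: 22. −1: 21.
[3] 21 ≡ 3·7 (base 7). Lift 8: 24. −1: 23.
[4] 23 ≡ 2·8 + 7 (base 8). Lift 9: 25. −1: 24.
[5] 24 ≡ 2·9 + 6 (base 9). Lift 10: 26. −1: 25.
[6] 25 ≡ 2·10 + 5 (base 10). Lift 11: 27. −1: 26.
[7] 26 ≡ 2·11 + 4 (base 11). Lift 12: 28. −1: 27.

ω·2 + 4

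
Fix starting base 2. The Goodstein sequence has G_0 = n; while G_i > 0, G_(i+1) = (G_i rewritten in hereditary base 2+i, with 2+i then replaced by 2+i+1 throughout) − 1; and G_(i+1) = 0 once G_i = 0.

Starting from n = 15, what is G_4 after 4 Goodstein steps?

326593

i=0: 15 = 2^(2 + 1) + 2^2 + 2 + 1 (b=2); 2→3: 3^(3 + 1) + 3^3 + 3 + 1 = 112; 112−1 = 111
i=1: 111 = 3^(3 + 1) + 3^3 + 3 (b=3); 3→4: 4^(4 + 1) + 4^4 + 4 = 1284; 1284−1 = 1283
i=2: 1283 = 4^(4 + 1) + 4^4 + 3 (b=4); 4→5: 5^(5 + 1) + 5^5 + 3 = 18753; 18753−1 = 18752
i=3: 18752 = 5^(5 + 1) + 5^5 + 2 (b=5); 5→6: 6^(6 + 1) + 6^6 + 2 = 326594; 326594−1 = 326593
i=4: 326593 = 6^(6 + 1) + 6^6 + 1 (b=6); 6→7: 7^(7 + 1) + 7^7 + 1 = 6588345; 6588345−1 = 6588344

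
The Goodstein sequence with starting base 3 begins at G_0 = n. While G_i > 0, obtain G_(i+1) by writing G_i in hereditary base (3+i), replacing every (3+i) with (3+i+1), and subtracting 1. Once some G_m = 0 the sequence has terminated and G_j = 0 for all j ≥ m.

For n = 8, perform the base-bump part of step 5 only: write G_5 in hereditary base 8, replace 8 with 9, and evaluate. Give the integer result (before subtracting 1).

i=0: 8 = 2·3 + 2 (b=3); 3→4: 2·4 + 2 = 10; 10−1 = 9
i=1: 9 = 2·4 + 1 (b=4); 4→5: 2·5 + 1 = 11; 11−1 = 10
i=2: 10 = 2·5 (b=5); 5→6: 2·6 = 12; 12−1 = 11
i=3: 11 = 6 + 5 (b=6); 6→7: 7 + 5 = 12; 12−1 = 11
i=4: 11 = 7 + 4 (b=7); 7→8: 8 + 4 = 12; 12−1 = 11
i=5: 11 = 8 + 3 (b=8); 8→9: 9 + 3 = 12; 12−1 = 11

12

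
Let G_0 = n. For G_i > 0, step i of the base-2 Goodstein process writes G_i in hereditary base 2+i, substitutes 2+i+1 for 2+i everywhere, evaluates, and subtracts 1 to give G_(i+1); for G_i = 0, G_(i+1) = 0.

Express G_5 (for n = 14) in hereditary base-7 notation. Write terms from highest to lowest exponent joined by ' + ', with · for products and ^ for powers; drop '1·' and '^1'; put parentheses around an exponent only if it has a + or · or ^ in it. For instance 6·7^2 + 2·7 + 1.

step 0: 14 = 2^(2 + 1) + 2^2 + 2; sub 3 for 2: 3^(3 + 1) + 3^3 + 3; = 111; G_1 = 111−1 = 110
step 1: 110 = 3^(3 + 1) + 3^3 + 2; sub 4 for 3: 4^(4 + 1) + 4^4 + 2; = 1282; G_2 = 1282−1 = 1281
step 2: 1281 = 4^(4 + 1) + 4^4 + 1; sub 5 for 4: 5^(5 + 1) + 5^5 + 1; = 18751; G_3 = 18751−1 = 18750
step 3: 18750 = 5^(5 + 1) + 5^5; sub 6 for 5: 6^(6 + 1) + 6^6; = 326592; G_4 = 326592−1 = 326591
step 4: 326591 = 6^(6 + 1) + 5·6^5 + 5·6^4 + 5·6^3 + 5·6^2 + 5·6 + 5; sub 7 for 6: 7^(7 + 1) + 5·7^5 + 5·7^4 + 5·7^3 + 5·7^2 + 5·7 + 5; = 5862841; G_5 = 5862841−1 = 5862840

7^(7 + 1) + 5·7^5 + 5·7^4 + 5·7^3 + 5·7^2 + 5·7 + 4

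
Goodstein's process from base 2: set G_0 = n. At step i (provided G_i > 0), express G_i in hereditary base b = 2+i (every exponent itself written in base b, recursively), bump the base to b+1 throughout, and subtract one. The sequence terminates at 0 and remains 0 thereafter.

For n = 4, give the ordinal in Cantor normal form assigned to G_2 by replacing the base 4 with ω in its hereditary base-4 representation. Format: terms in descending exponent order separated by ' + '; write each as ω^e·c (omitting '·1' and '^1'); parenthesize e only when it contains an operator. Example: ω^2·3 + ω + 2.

G_0=4  [base 2] 2^2  →[2↦3]→  3^3 = 27  −1 ⇒ G_1=26
G_1=26  [base 3] 2·3^2 + 2·3 + 2  →[3↦4]→  2·4^2 + 2·4 + 2 = 42  −1 ⇒ G_2=41
G_2=41  [base 4] 2·4^2 + 2·4 + 1  →[4↦5]→  2·5^2 + 2·5 + 1 = 61  −1 ⇒ G_3=60

ω^2·2 + ω·2 + 1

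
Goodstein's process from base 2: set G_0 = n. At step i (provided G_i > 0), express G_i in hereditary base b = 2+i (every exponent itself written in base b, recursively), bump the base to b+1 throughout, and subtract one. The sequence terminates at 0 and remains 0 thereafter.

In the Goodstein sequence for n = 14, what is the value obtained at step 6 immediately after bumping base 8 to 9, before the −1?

3487116549

G_0 = 14. HB_2(14) = 2^(2 + 1) + 2^2 + 2. Bump = 111. G_1 = 110.
G_1 = 110. HB_3(110) = 3^(3 + 1) + 3^3 + 2. Bump = 1282. G_2 = 1281.
G_2 = 1281. HB_4(1281) = 4^(4 + 1) + 4^4 + 1. Bump = 18751. G_3 = 18750.
G_3 = 18750. HB_5(18750) = 5^(5 + 1) + 5^5. Bump = 326592. G_4 = 326591.
G_4 = 326591. HB_6(326591) = 6^(6 + 1) + 5·6^5 + 5·6^4 + 5·6^3 + 5·6^2 + 5·6 + 5. Bump = 5862841. G_5 = 5862840.
G_5 = 5862840. HB_7(5862840) = 7^(7 + 1) + 5·7^5 + 5·7^4 + 5·7^3 + 5·7^2 + 5·7 + 4. Bump = 134404972. G_6 = 134404971.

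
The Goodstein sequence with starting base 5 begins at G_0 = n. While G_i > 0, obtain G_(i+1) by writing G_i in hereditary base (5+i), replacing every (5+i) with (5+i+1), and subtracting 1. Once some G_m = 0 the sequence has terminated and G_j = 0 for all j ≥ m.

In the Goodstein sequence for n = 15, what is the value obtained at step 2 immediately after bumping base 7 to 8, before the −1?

20

(0) 15|_5 = 3·5 ↦ 3·6|_6 = 18 ⇒ 17
(1) 17|_6 = 2·6 + 5 ↦ 2·7 + 5|_7 = 19 ⇒ 18
(2) 18|_7 = 2·7 + 4 ↦ 2·8 + 4|_8 = 20 ⇒ 19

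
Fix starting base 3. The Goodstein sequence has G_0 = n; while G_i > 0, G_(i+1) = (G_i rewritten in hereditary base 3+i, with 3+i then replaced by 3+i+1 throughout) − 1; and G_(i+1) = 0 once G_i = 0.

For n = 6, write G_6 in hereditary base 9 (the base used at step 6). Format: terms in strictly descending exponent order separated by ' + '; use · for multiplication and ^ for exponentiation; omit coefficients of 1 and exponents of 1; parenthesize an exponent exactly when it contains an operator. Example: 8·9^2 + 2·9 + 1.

[0] 6 ≡ 2·3 (base 3). Lift 4: 8. −1: 7.
[1] 7 ≡ 4 + 3 (base 4). Lift 5: 8. −1: 7.
[2] 7 ≡ 5 + 2 (base 5). Lift 6: 8. −1: 7.
[3] 7 ≡ 6 + 1 (base 6). Lift 7: 8. −1: 7.
[4] 7 ≡ 7 (base 7). Lift 8: 8. −1: 7.
[5] 7 ≡ 7 (base 8). Lift 9: 7. −1: 6.
[6] 6 ≡ 6 (base 9). Lift 10: 6. −1: 5.

6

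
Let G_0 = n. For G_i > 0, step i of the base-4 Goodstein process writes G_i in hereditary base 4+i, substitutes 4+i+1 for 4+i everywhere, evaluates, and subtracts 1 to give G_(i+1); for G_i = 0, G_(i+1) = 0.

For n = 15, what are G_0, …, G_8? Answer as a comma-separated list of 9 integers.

[0] 15 ≡ 3·4 + 3 (base 4). Lift 5: 18. −1: 17.
[1] 17 ≡ 3·5 + 2 (base 5). Lift 6: 20. −1: 19.
[2] 19 ≡ 3·6 + 1 (base 6). Lift 7: 22. −1: 21.
[3] 21 ≡ 3·7 (base 7). Lift 8: 24. −1: 23.
[4] 23 ≡ 2·8 + 7 (base 8). Lift 9: 25. −1: 24.
[5] 24 ≡ 2·9 + 6 (base 9). Lift 10: 26. −1: 25.
[6] 25 ≡ 2·10 + 5 (base 10). Lift 11: 27. −1: 26.
[7] 26 ≡ 2·11 + 4 (base 11). Lift 12: 28. −1: 27.

15, 17, 19, 21, 23, 24, 25, 26, 27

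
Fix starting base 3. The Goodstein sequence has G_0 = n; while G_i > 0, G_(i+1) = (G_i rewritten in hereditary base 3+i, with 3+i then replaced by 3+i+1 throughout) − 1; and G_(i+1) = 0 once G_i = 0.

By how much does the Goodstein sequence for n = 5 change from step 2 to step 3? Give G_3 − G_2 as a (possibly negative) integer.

(0) 5|_3 = 3 + 2 ↦ 4 + 2|_4 = 6 ⇒ 5
(1) 5|_4 = 4 + 1 ↦ 5 + 1|_5 = 6 ⇒ 5
(2) 5|_5 = 5 ↦ 6|_6 = 6 ⇒ 5

0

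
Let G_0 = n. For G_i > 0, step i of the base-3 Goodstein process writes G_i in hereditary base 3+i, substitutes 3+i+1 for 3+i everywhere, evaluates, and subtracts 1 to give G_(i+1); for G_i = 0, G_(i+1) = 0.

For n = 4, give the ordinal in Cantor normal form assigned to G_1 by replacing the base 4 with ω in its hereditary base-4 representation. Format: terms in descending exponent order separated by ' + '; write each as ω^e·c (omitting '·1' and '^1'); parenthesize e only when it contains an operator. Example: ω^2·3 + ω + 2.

base 3: 4 = 3 + 1; at 4: 4 + 1 = 5; next = 4
base 4: 4 = 4; at 5: 5 = 5; next = 4

ω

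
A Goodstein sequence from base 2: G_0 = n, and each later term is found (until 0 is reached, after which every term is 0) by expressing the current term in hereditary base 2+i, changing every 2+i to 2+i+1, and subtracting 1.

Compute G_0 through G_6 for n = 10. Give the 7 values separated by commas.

10, 83, 1025, 15625, 279935, 4215754, 84073323

G_0=10  [base 2] 2^(2 + 1) + 2  →[2↦3]→  3^(3 + 1) + 3 = 84  −1 ⇒ G_1=83
G_1=83  [base 3] 3^(3 + 1) + 2  →[3↦4]→  4^(4 + 1) + 2 = 1026  −1 ⇒ G_2=1025
G_2=1025  [base 4] 4^(4 + 1) + 1  →[4↦5]→  5^(5 + 1) + 1 = 15626  −1 ⇒ G_3=15625
G_3=15625  [base 5] 5^(5 + 1)  →[5↦6]→  6^(6 + 1) = 279936  −1 ⇒ G_4=279935
G_4=279935  [base 6] 5·6^6 + 5·6^5 + 5·6^4 + 5·6^3 + 5·6^2 + 5·6 + 5  →[6↦7]→  5·7^7 + 5·7^5 + 5·7^4 + 5·7^3 + 5·7^2 + 5·7 + 5 = 4215755  −1 ⇒ G_5=4215754
G_5=4215754  [base 7] 5·7^7 + 5·7^5 + 5·7^4 + 5·7^3 + 5·7^2 + 5·7 + 4  →[7↦8]→  5·8^8 + 5·8^5 + 5·8^4 + 5·8^3 + 5·8^2 + 5·8 + 4 = 84073324  −1 ⇒ G_6=84073323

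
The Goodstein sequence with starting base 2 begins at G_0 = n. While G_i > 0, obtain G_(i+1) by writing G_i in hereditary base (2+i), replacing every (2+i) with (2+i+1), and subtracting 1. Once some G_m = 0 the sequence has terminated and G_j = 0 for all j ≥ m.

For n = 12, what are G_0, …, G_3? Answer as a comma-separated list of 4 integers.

G_0=12  [base 2] 2^(2 + 1) + 2^2  →[2↦3]→  3^(3 + 1) + 3^3 = 108  −1 ⇒ G_1=107
G_1=107  [base 3] 3^(3 + 1) + 2·3^2 + 2·3 + 2  →[3↦4]→  4^(4 + 1) + 2·4^2 + 2·4 + 2 = 1066  −1 ⇒ G_2=1065
G_2=1065  [base 4] 4^(4 + 1) + 2·4^2 + 2·4 + 1  →[4↦5]→  5^(5 + 1) + 2·5^2 + 2·5 + 1 = 15686  −1 ⇒ G_3=15685

12, 107, 1065, 15685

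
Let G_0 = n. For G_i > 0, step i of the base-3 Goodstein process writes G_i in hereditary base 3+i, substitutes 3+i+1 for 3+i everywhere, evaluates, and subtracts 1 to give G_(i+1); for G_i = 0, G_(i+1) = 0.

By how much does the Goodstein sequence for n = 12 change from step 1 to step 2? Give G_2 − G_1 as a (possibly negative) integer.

G_0 = 12. HB_3(12) = 3^2 + 3. Bump = 20. G_1 = 19.
G_1 = 19. HB_4(19) = 4^2 + 3. Bump = 28. G_2 = 27.

8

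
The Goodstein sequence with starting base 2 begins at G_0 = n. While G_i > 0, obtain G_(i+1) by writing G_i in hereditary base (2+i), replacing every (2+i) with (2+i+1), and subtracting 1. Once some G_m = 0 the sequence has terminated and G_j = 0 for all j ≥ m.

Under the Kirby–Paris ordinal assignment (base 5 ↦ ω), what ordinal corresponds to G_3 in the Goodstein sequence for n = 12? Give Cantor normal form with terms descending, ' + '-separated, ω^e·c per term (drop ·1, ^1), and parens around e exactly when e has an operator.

12 —HB2→ 2^(2 + 1) + 2^2 —bump→ 3^(3 + 1) + 3^3 = 108 —(−1)→ 107
107 —HB3→ 3^(3 + 1) + 2·3^2 + 2·3 + 2 —bump→ 4^(4 + 1) + 2·4^2 + 2·4 + 2 = 1066 —(−1)→ 1065
1065 —HB4→ 4^(4 + 1) + 2·4^2 + 2·4 + 1 —bump→ 5^(5 + 1) + 2·5^2 + 2·5 + 1 = 15686 —(−1)→ 15685

ω^(ω + 1) + ω^2·2 + ω·2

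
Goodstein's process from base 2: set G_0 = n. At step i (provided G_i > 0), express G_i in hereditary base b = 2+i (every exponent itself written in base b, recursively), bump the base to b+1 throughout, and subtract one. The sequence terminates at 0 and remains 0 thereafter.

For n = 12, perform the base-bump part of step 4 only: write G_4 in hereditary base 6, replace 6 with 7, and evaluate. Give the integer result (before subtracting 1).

G_0 = 12. HB_2(12) = 2^(2 + 1) + 2^2. Bump = 108. G_1 = 107.
G_1 = 107. HB_3(107) = 3^(3 + 1) + 2·3^2 + 2·3 + 2. Bump = 1066. G_2 = 1065.
G_2 = 1065. HB_4(1065) = 4^(4 + 1) + 2·4^2 + 2·4 + 1. Bump = 15686. G_3 = 15685.
G_3 = 15685. HB_5(15685) = 5^(5 + 1) + 2·5^2 + 2·5. Bump = 280020. G_4 = 280019.
G_4 = 280019. HB_6(280019) = 6^(6 + 1) + 2·6^2 + 6 + 5. Bump = 5764911. G_5 = 5764910.

5764911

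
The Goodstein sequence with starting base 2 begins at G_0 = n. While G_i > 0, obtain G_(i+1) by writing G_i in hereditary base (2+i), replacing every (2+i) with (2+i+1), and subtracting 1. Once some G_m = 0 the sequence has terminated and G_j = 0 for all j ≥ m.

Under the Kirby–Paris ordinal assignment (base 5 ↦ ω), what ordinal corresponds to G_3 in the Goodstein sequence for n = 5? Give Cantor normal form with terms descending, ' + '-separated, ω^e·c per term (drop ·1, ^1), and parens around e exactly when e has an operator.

ω^3·3 + ω^2·3 + ω·3 + 2

5 —HB2→ 2^2 + 1 —bump→ 3^3 + 1 = 28 —(−1)→ 27
27 —HB3→ 3^3 —bump→ 4^4 = 256 —(−1)→ 255
255 —HB4→ 3·4^3 + 3·4^2 + 3·4 + 3 —bump→ 3·5^3 + 3·5^2 + 3·5 + 3 = 468 —(−1)→ 467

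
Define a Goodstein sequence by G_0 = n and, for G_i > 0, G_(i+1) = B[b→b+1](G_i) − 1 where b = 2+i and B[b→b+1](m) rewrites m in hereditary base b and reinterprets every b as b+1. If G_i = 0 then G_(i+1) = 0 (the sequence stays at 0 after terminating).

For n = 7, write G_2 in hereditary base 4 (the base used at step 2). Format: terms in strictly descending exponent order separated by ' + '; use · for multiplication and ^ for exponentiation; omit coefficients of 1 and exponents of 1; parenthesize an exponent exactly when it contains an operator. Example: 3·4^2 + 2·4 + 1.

G_0=7  [base 2] 2^2 + 2 + 1  →[2↦3]→  3^3 + 3 + 1 = 31  −1 ⇒ G_1=30
G_1=30  [base 3] 3^3 + 3  →[3↦4]→  4^4 + 4 = 260  −1 ⇒ G_2=259
G_2=259  [base 4] 4^4 + 3  →[4↦5]→  5^5 + 3 = 3128  −1 ⇒ G_3=3127

4^4 + 3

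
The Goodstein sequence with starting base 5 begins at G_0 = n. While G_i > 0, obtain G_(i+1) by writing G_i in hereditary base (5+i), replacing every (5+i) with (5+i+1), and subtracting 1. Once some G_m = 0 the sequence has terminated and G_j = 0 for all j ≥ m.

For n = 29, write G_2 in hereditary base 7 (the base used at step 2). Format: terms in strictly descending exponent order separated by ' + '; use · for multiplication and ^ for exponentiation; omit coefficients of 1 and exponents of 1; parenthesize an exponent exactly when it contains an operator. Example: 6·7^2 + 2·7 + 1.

7^2 + 2

29 —HB5→ 5^2 + 4 —bump→ 6^2 + 4 = 40 —(−1)→ 39
39 —HB6→ 6^2 + 3 —bump→ 7^2 + 3 = 52 —(−1)→ 51
51 —HB7→ 7^2 + 2 —bump→ 8^2 + 2 = 66 —(−1)→ 65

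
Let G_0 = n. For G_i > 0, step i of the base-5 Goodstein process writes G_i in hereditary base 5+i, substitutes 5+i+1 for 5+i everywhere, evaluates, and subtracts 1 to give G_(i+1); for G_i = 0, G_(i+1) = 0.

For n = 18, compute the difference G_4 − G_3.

i=0: 18 = 3·5 + 3 (b=5); 5→6: 3·6 + 3 = 21; 21−1 = 20
i=1: 20 = 3·6 + 2 (b=6); 6→7: 3·7 + 2 = 23; 23−1 = 22
i=2: 22 = 3·7 + 1 (b=7); 7→8: 3·8 + 1 = 25; 25−1 = 24
i=3: 24 = 3·8 (b=8); 8→9: 3·9 = 27; 27−1 = 26

2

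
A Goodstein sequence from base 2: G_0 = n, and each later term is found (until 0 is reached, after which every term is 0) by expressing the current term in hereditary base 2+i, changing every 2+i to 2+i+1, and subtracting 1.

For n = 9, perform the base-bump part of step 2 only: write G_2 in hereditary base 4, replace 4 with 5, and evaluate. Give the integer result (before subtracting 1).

9843

base 2: 9 = 2^(2 + 1) + 1; at 3: 3^(3 + 1) + 1 = 82; next = 81
base 3: 81 = 3^(3 + 1); at 4: 4^(4 + 1) = 1024; next = 1023
base 4: 1023 = 3·4^4 + 3·4^3 + 3·4^2 + 3·4 + 3; at 5: 3·5^5 + 3·5^3 + 3·5^2 + 3·5 + 3 = 9843; next = 9842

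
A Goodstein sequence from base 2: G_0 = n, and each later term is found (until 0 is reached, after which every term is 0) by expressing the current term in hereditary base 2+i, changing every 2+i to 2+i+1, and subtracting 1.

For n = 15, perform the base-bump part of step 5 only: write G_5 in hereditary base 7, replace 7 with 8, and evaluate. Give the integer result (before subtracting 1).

15 —HB2→ 2^(2 + 1) + 2^2 + 2 + 1 —bump→ 3^(3 + 1) + 3^3 + 3 + 1 = 112 —(−1)→ 111
111 —HB3→ 3^(3 + 1) + 3^3 + 3 —bump→ 4^(4 + 1) + 4^4 + 4 = 1284 —(−1)→ 1283
1283 —HB4→ 4^(4 + 1) + 4^4 + 3 —bump→ 5^(5 + 1) + 5^5 + 3 = 18753 —(−1)→ 18752
18752 —HB5→ 5^(5 + 1) + 5^5 + 2 —bump→ 6^(6 + 1) + 6^6 + 2 = 326594 —(−1)→ 326593
326593 —HB6→ 6^(6 + 1) + 6^6 + 1 —bump→ 7^(7 + 1) + 7^7 + 1 = 6588345 —(−1)→ 6588344
6588344 —HB7→ 7^(7 + 1) + 7^7 —bump→ 8^(8 + 1) + 8^8 = 150994944 —(−1)→ 150994943

150994944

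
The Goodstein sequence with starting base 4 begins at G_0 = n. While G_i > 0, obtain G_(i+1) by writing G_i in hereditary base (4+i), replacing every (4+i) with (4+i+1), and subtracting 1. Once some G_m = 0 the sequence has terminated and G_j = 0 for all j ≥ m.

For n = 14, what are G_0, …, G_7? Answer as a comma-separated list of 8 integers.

14, 16, 18, 20, 21, 22, 23, 24

base 4: 14 = 3·4 + 2; at 5: 3·5 + 2 = 17; next = 16
base 5: 16 = 3·5 + 1; at 6: 3·6 + 1 = 19; next = 18
base 6: 18 = 3·6; at 7: 3·7 = 21; next = 20
base 7: 20 = 2·7 + 6; at 8: 2·8 + 6 = 22; next = 21
base 8: 21 = 2·8 + 5; at 9: 2·9 + 5 = 23; next = 22
base 9: 22 = 2·9 + 4; at 10: 2·10 + 4 = 24; next = 23
base 10: 23 = 2·10 + 3; at 11: 2·11 + 3 = 25; next = 24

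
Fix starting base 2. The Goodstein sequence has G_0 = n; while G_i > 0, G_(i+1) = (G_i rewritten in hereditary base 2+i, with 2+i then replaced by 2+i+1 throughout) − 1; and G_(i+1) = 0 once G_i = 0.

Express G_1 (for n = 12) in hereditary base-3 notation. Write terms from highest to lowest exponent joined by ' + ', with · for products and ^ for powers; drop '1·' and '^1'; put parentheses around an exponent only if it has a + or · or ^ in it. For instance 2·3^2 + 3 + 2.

i=0: 12 = 2^(2 + 1) + 2^2 (b=2); 2→3: 3^(3 + 1) + 3^3 = 108; 108−1 = 107
i=1: 107 = 3^(3 + 1) + 2·3^2 + 2·3 + 2 (b=3); 3→4: 4^(4 + 1) + 2·4^2 + 2·4 + 2 = 1066; 1066−1 = 1065

3^(3 + 1) + 2·3^2 + 2·3 + 2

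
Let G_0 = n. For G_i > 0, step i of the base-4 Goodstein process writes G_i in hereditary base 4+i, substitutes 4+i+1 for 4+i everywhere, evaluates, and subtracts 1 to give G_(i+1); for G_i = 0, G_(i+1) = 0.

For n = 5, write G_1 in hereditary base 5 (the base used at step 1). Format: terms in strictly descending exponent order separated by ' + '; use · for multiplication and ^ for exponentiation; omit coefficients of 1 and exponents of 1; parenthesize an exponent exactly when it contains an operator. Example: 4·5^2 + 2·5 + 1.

5

step 0: 5 = 4 + 1; sub 5 for 4: 5 + 1; = 6; G_1 = 6−1 = 5
step 1: 5 = 5; sub 6 for 5: 6; = 6; G_2 = 6−1 = 5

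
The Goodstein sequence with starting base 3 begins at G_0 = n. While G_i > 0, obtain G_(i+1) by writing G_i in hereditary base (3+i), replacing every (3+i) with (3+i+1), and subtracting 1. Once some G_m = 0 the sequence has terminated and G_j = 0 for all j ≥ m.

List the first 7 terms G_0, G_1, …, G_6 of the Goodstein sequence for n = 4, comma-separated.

4, 4, 4, 3, 2, 1, 0

G_0=4  [base 3] 3 + 1  →[3↦4]→  4 + 1 = 5  −1 ⇒ G_1=4
G_1=4  [base 4] 4  →[4↦5]→  5 = 5  −1 ⇒ G_2=4
G_2=4  [base 5] 4  →[5↦6]→  4 = 4  −1 ⇒ G_3=3
G_3=3  [base 6] 3  →[6↦7]→  3 = 3  −1 ⇒ G_4=2
G_4=2  [base 7] 2  →[7↦8]→  2 = 2  −1 ⇒ G_5=1
G_5=1  [base 8] 1  →[8↦9]→  1 = 1  −1 ⇒ G_6=0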